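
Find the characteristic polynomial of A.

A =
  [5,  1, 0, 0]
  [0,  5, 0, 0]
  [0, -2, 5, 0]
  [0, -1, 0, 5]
x^4 - 20*x^3 + 150*x^2 - 500*x + 625

Expanding det(x·I − A) (e.g. by cofactor expansion or by noting that A is similar to its Jordan form J, which has the same characteristic polynomial as A) gives
  χ_A(x) = x^4 - 20*x^3 + 150*x^2 - 500*x + 625
which factors as (x - 5)^4. The eigenvalues (with algebraic multiplicities) are λ = 5 with multiplicity 4.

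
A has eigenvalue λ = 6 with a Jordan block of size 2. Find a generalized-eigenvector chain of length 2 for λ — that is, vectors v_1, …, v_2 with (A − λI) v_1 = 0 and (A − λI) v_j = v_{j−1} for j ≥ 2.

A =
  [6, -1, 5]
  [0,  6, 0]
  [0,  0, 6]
A Jordan chain for λ = 6 of length 2:
v_1 = (-1, 0, 0)ᵀ
v_2 = (0, 1, 0)ᵀ

Let N = A − (6)·I. We want v_2 with N^2 v_2 = 0 but N^1 v_2 ≠ 0; then v_{j-1} := N · v_j for j = 2, …, 2.

Pick v_2 = (0, 1, 0)ᵀ.
Then v_1 = N · v_2 = (-1, 0, 0)ᵀ.

Sanity check: (A − (6)·I) v_1 = (0, 0, 0)ᵀ = 0. ✓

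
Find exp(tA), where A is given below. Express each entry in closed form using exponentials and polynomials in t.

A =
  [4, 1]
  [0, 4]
e^{tA} =
  [exp(4*t), t*exp(4*t)]
  [0, exp(4*t)]

Strategy: write A = P · J · P⁻¹ where J is a Jordan canonical form, so e^{tA} = P · e^{tJ} · P⁻¹, and e^{tJ} can be computed block-by-block.

A has Jordan form
J =
  [4, 1]
  [0, 4]
(up to reordering of blocks).

Per-block formulas:
  For a 2×2 Jordan block J_2(4): exp(t · J_2(4)) = e^(4t)·(I + t·N), where N is the 2×2 nilpotent shift.

After assembling e^{tJ} and conjugating by P, we get:

e^{tA} =
  [exp(4*t), t*exp(4*t)]
  [0, exp(4*t)]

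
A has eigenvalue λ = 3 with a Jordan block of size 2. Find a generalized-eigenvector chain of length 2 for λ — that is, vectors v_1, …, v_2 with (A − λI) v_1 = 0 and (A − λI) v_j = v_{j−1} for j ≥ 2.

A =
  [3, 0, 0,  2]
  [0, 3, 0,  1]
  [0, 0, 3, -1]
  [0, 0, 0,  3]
A Jordan chain for λ = 3 of length 2:
v_1 = (2, 1, -1, 0)ᵀ
v_2 = (0, 0, 0, 1)ᵀ

Let N = A − (3)·I. We want v_2 with N^2 v_2 = 0 but N^1 v_2 ≠ 0; then v_{j-1} := N · v_j for j = 2, …, 2.

Pick v_2 = (0, 0, 0, 1)ᵀ.
Then v_1 = N · v_2 = (2, 1, -1, 0)ᵀ.

Sanity check: (A − (3)·I) v_1 = (0, 0, 0, 0)ᵀ = 0. ✓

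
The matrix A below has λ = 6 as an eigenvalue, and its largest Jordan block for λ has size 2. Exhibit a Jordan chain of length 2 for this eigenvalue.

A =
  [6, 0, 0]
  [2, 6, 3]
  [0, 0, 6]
A Jordan chain for λ = 6 of length 2:
v_1 = (0, 2, 0)ᵀ
v_2 = (1, 0, 0)ᵀ

Let N = A − (6)·I. We want v_2 with N^2 v_2 = 0 but N^1 v_2 ≠ 0; then v_{j-1} := N · v_j for j = 2, …, 2.

Pick v_2 = (1, 0, 0)ᵀ.
Then v_1 = N · v_2 = (0, 2, 0)ᵀ.

Sanity check: (A − (6)·I) v_1 = (0, 0, 0)ᵀ = 0. ✓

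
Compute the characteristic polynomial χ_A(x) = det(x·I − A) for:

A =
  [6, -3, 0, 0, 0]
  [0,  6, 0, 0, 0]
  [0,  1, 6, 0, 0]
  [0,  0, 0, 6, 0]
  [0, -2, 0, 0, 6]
x^5 - 30*x^4 + 360*x^3 - 2160*x^2 + 6480*x - 7776

Expanding det(x·I − A) (e.g. by cofactor expansion or by noting that A is similar to its Jordan form J, which has the same characteristic polynomial as A) gives
  χ_A(x) = x^5 - 30*x^4 + 360*x^3 - 2160*x^2 + 6480*x - 7776
which factors as (x - 6)^5. The eigenvalues (with algebraic multiplicities) are λ = 6 with multiplicity 5.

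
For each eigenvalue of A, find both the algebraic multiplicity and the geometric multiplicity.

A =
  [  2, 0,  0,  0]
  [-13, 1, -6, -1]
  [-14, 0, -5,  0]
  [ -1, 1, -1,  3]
λ = -5: alg = 1, geom = 1; λ = 2: alg = 3, geom = 2

Step 1 — factor the characteristic polynomial to read off the algebraic multiplicities:
  χ_A(x) = (x - 2)^3*(x + 5)

Step 2 — compute geometric multiplicities via the rank-nullity identity g(λ) = n − rank(A − λI):
  rank(A − (-5)·I) = 3, so dim ker(A − (-5)·I) = n − 3 = 1
  rank(A − (2)·I) = 2, so dim ker(A − (2)·I) = n − 2 = 2

Summary:
  λ = -5: algebraic multiplicity = 1, geometric multiplicity = 1
  λ = 2: algebraic multiplicity = 3, geometric multiplicity = 2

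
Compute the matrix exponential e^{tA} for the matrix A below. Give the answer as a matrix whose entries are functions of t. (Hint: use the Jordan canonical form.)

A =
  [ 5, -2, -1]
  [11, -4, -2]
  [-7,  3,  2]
e^{tA} =
  [t^2*exp(t)/2 + 4*t*exp(t) + exp(t), -t^2*exp(t)/2 - 2*t*exp(t), -t^2*exp(t)/2 - t*exp(t)]
  [3*t^2*exp(t)/2 + 11*t*exp(t), -3*t^2*exp(t)/2 - 5*t*exp(t) + exp(t), -3*t^2*exp(t)/2 - 2*t*exp(t)]
  [-t^2*exp(t) - 7*t*exp(t), t^2*exp(t) + 3*t*exp(t), t^2*exp(t) + t*exp(t) + exp(t)]

Strategy: write A = P · J · P⁻¹ where J is a Jordan canonical form, so e^{tA} = P · e^{tJ} · P⁻¹, and e^{tJ} can be computed block-by-block.

A has Jordan form
J =
  [1, 1, 0]
  [0, 1, 1]
  [0, 0, 1]
(up to reordering of blocks).

Per-block formulas:
  For a 3×3 Jordan block J_3(1): exp(t · J_3(1)) = e^(1t)·(I + t·N + (t^2/2)·N^2), where N is the 3×3 nilpotent shift.

After assembling e^{tJ} and conjugating by P, we get:

e^{tA} =
  [t^2*exp(t)/2 + 4*t*exp(t) + exp(t), -t^2*exp(t)/2 - 2*t*exp(t), -t^2*exp(t)/2 - t*exp(t)]
  [3*t^2*exp(t)/2 + 11*t*exp(t), -3*t^2*exp(t)/2 - 5*t*exp(t) + exp(t), -3*t^2*exp(t)/2 - 2*t*exp(t)]
  [-t^2*exp(t) - 7*t*exp(t), t^2*exp(t) + 3*t*exp(t), t^2*exp(t) + t*exp(t) + exp(t)]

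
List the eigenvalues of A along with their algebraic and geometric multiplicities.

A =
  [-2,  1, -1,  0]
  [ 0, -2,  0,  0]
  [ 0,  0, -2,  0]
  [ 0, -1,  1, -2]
λ = -2: alg = 4, geom = 3

Step 1 — factor the characteristic polynomial to read off the algebraic multiplicities:
  χ_A(x) = (x + 2)^4

Step 2 — compute geometric multiplicities via the rank-nullity identity g(λ) = n − rank(A − λI):
  rank(A − (-2)·I) = 1, so dim ker(A − (-2)·I) = n − 1 = 3

Summary:
  λ = -2: algebraic multiplicity = 4, geometric multiplicity = 3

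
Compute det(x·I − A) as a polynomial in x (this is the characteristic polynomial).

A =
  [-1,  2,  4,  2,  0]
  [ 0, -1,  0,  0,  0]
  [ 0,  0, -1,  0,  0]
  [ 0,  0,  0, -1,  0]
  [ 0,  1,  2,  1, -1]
x^5 + 5*x^4 + 10*x^3 + 10*x^2 + 5*x + 1

Expanding det(x·I − A) (e.g. by cofactor expansion or by noting that A is similar to its Jordan form J, which has the same characteristic polynomial as A) gives
  χ_A(x) = x^5 + 5*x^4 + 10*x^3 + 10*x^2 + 5*x + 1
which factors as (x + 1)^5. The eigenvalues (with algebraic multiplicities) are λ = -1 with multiplicity 5.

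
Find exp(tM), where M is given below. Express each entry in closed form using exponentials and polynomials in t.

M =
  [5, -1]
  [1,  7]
e^{tM} =
  [-t*exp(6*t) + exp(6*t), -t*exp(6*t)]
  [t*exp(6*t), t*exp(6*t) + exp(6*t)]

Strategy: write M = P · J · P⁻¹ where J is a Jordan canonical form, so e^{tM} = P · e^{tJ} · P⁻¹, and e^{tJ} can be computed block-by-block.

M has Jordan form
J =
  [6, 1]
  [0, 6]
(up to reordering of blocks).

Per-block formulas:
  For a 2×2 Jordan block J_2(6): exp(t · J_2(6)) = e^(6t)·(I + t·N), where N is the 2×2 nilpotent shift.

After assembling e^{tJ} and conjugating by P, we get:

e^{tM} =
  [-t*exp(6*t) + exp(6*t), -t*exp(6*t)]
  [t*exp(6*t), t*exp(6*t) + exp(6*t)]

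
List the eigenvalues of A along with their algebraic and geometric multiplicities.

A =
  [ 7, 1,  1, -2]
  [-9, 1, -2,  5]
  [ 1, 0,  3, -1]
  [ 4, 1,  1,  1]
λ = 3: alg = 4, geom = 2

Step 1 — factor the characteristic polynomial to read off the algebraic multiplicities:
  χ_A(x) = (x - 3)^4

Step 2 — compute geometric multiplicities via the rank-nullity identity g(λ) = n − rank(A − λI):
  rank(A − (3)·I) = 2, so dim ker(A − (3)·I) = n − 2 = 2

Summary:
  λ = 3: algebraic multiplicity = 4, geometric multiplicity = 2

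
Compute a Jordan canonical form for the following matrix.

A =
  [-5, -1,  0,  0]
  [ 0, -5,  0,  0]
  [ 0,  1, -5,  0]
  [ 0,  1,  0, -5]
J_2(-5) ⊕ J_1(-5) ⊕ J_1(-5)

The characteristic polynomial is
  det(x·I − A) = x^4 + 20*x^3 + 150*x^2 + 500*x + 625 = (x + 5)^4

Eigenvalues and multiplicities (the geometric multiplicity of λ is n − rank(A − λI), which equals the number of Jordan blocks for λ):
  λ = -5: algebraic multiplicity = 4, geometric multiplicity = 3

Determining the block sizes for each eigenvalue:
  λ = -5: 3 blocks summing to 4 forces exactly one block of size 2 and the rest size 1 → block sizes [2, 1, 1]

Assembling the blocks gives a Jordan form
J =
  [-5,  1,  0,  0]
  [ 0, -5,  0,  0]
  [ 0,  0, -5,  0]
  [ 0,  0,  0, -5]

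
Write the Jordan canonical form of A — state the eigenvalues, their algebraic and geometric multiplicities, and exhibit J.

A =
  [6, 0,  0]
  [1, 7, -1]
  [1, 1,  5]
J_2(6) ⊕ J_1(6)

The characteristic polynomial is
  det(x·I − A) = x^3 - 18*x^2 + 108*x - 216 = (x - 6)^3

Eigenvalues and multiplicities (the geometric multiplicity of λ is n − rank(A − λI), which equals the number of Jordan blocks for λ):
  λ = 6: algebraic multiplicity = 3, geometric multiplicity = 2

Determining the block sizes for each eigenvalue:
  λ = 6: 2 blocks summing to 3 forces exactly one block of size 2 and the rest size 1 → block sizes [2, 1]

Assembling the blocks gives a Jordan form
J =
  [6, 1, 0]
  [0, 6, 0]
  [0, 0, 6]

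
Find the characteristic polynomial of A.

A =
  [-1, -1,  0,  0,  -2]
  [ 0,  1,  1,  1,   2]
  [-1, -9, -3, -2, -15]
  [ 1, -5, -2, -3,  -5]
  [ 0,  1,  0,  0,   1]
x^5 + 5*x^4 + 10*x^3 + 10*x^2 + 5*x + 1

Expanding det(x·I − A) (e.g. by cofactor expansion or by noting that A is similar to its Jordan form J, which has the same characteristic polynomial as A) gives
  χ_A(x) = x^5 + 5*x^4 + 10*x^3 + 10*x^2 + 5*x + 1
which factors as (x + 1)^5. The eigenvalues (with algebraic multiplicities) are λ = -1 with multiplicity 5.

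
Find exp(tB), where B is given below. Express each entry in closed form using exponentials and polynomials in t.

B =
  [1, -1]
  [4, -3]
e^{tB} =
  [2*t*exp(-t) + exp(-t), -t*exp(-t)]
  [4*t*exp(-t), -2*t*exp(-t) + exp(-t)]

Strategy: write B = P · J · P⁻¹ where J is a Jordan canonical form, so e^{tB} = P · e^{tJ} · P⁻¹, and e^{tJ} can be computed block-by-block.

B has Jordan form
J =
  [-1,  1]
  [ 0, -1]
(up to reordering of blocks).

Per-block formulas:
  For a 2×2 Jordan block J_2(-1): exp(t · J_2(-1)) = e^(-1t)·(I + t·N), where N is the 2×2 nilpotent shift.

After assembling e^{tJ} and conjugating by P, we get:

e^{tB} =
  [2*t*exp(-t) + exp(-t), -t*exp(-t)]
  [4*t*exp(-t), -2*t*exp(-t) + exp(-t)]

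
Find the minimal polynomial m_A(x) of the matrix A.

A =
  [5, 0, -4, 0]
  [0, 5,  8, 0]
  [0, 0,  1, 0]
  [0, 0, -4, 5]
x^2 - 6*x + 5

The characteristic polynomial is χ_A(x) = (x - 5)^3*(x - 1), so the eigenvalues are known. The minimal polynomial is
  m_A(x) = Π_λ (x − λ)^{k_λ}
where k_λ is the size of the *largest* Jordan block for λ (equivalently, the smallest k with (A − λI)^k v = 0 for every generalised eigenvector v of λ).

  λ = 1: largest Jordan block has size 1, contributing (x − 1)
  λ = 5: largest Jordan block has size 1, contributing (x − 5)

So m_A(x) = (x - 5)*(x - 1) = x^2 - 6*x + 5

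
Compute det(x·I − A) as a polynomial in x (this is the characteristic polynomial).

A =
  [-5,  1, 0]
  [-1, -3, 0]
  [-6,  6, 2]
x^3 + 6*x^2 - 32

Expanding det(x·I − A) (e.g. by cofactor expansion or by noting that A is similar to its Jordan form J, which has the same characteristic polynomial as A) gives
  χ_A(x) = x^3 + 6*x^2 - 32
which factors as (x - 2)*(x + 4)^2. The eigenvalues (with algebraic multiplicities) are λ = -4 with multiplicity 2, λ = 2 with multiplicity 1.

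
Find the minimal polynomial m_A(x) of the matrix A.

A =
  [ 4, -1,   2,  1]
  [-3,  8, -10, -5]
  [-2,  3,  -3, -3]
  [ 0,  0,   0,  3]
x^3 - 9*x^2 + 27*x - 27

The characteristic polynomial is χ_A(x) = (x - 3)^4, so the eigenvalues are known. The minimal polynomial is
  m_A(x) = Π_λ (x − λ)^{k_λ}
where k_λ is the size of the *largest* Jordan block for λ (equivalently, the smallest k with (A − λI)^k v = 0 for every generalised eigenvector v of λ).

  λ = 3: largest Jordan block has size 3, contributing (x − 3)^3

So m_A(x) = (x - 3)^3 = x^3 - 9*x^2 + 27*x - 27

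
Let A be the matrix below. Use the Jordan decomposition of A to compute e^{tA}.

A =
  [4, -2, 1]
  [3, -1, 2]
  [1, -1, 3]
e^{tA} =
  [-t^2*exp(2*t)/2 + 2*t*exp(2*t) + exp(2*t), t^2*exp(2*t)/2 - 2*t*exp(2*t), -t^2*exp(2*t)/2 + t*exp(2*t)]
  [-t^2*exp(2*t)/2 + 3*t*exp(2*t), t^2*exp(2*t)/2 - 3*t*exp(2*t) + exp(2*t), -t^2*exp(2*t)/2 + 2*t*exp(2*t)]
  [t*exp(2*t), -t*exp(2*t), t*exp(2*t) + exp(2*t)]

Strategy: write A = P · J · P⁻¹ where J is a Jordan canonical form, so e^{tA} = P · e^{tJ} · P⁻¹, and e^{tJ} can be computed block-by-block.

A has Jordan form
J =
  [2, 1, 0]
  [0, 2, 1]
  [0, 0, 2]
(up to reordering of blocks).

Per-block formulas:
  For a 3×3 Jordan block J_3(2): exp(t · J_3(2)) = e^(2t)·(I + t·N + (t^2/2)·N^2), where N is the 3×3 nilpotent shift.

After assembling e^{tJ} and conjugating by P, we get:

e^{tA} =
  [-t^2*exp(2*t)/2 + 2*t*exp(2*t) + exp(2*t), t^2*exp(2*t)/2 - 2*t*exp(2*t), -t^2*exp(2*t)/2 + t*exp(2*t)]
  [-t^2*exp(2*t)/2 + 3*t*exp(2*t), t^2*exp(2*t)/2 - 3*t*exp(2*t) + exp(2*t), -t^2*exp(2*t)/2 + 2*t*exp(2*t)]
  [t*exp(2*t), -t*exp(2*t), t*exp(2*t) + exp(2*t)]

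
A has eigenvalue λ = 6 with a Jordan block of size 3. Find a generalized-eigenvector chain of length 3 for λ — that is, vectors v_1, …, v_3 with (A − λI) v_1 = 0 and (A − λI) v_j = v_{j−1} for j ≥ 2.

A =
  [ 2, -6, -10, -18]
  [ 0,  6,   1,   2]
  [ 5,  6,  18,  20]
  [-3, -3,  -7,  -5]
A Jordan chain for λ = 6 of length 3:
v_1 = (2, -1, -2, 1)ᵀ
v_2 = (2, 0, -1, 0)ᵀ
v_3 = (1, -1, 0, 0)ᵀ

Let N = A − (6)·I. We want v_3 with N^3 v_3 = 0 but N^2 v_3 ≠ 0; then v_{j-1} := N · v_j for j = 3, …, 2.

Pick v_3 = (1, -1, 0, 0)ᵀ.
Then v_2 = N · v_3 = (2, 0, -1, 0)ᵀ.
Then v_1 = N · v_2 = (2, -1, -2, 1)ᵀ.

Sanity check: (A − (6)·I) v_1 = (0, 0, 0, 0)ᵀ = 0. ✓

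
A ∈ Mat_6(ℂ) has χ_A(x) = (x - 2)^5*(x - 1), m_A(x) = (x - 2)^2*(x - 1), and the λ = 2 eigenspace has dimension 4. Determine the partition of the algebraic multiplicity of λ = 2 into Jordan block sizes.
Block sizes for λ = 2: [2, 1, 1, 1]

Step 1 — from the characteristic polynomial, algebraic multiplicity of λ = 2 is 5. From dim ker(A − (2)·I) = 4, there are exactly 4 Jordan blocks for λ = 2.
Step 2 — from the minimal polynomial, the factor (x − 2)^2 tells us the largest block for λ = 2 has size 2.
Step 3 — with total size 5, 4 blocks, and largest block 2, the block sizes (in nonincreasing order) are [2, 1, 1, 1].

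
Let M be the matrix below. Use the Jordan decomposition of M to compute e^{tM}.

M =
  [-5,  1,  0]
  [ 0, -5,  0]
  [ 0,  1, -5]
e^{tM} =
  [exp(-5*t), t*exp(-5*t), 0]
  [0, exp(-5*t), 0]
  [0, t*exp(-5*t), exp(-5*t)]

Strategy: write M = P · J · P⁻¹ where J is a Jordan canonical form, so e^{tM} = P · e^{tJ} · P⁻¹, and e^{tJ} can be computed block-by-block.

M has Jordan form
J =
  [-5,  1,  0]
  [ 0, -5,  0]
  [ 0,  0, -5]
(up to reordering of blocks).

Per-block formulas:
  For a 2×2 Jordan block J_2(-5): exp(t · J_2(-5)) = e^(-5t)·(I + t·N), where N is the 2×2 nilpotent shift.
  For a 1×1 block at λ = -5: exp(t · [-5]) = [e^(-5t)].

After assembling e^{tJ} and conjugating by P, we get:

e^{tM} =
  [exp(-5*t), t*exp(-5*t), 0]
  [0, exp(-5*t), 0]
  [0, t*exp(-5*t), exp(-5*t)]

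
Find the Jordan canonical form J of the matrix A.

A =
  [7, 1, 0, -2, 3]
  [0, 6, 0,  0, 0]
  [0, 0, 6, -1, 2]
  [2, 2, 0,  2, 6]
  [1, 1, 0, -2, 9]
J_2(6) ⊕ J_2(6) ⊕ J_1(6)

The characteristic polynomial is
  det(x·I − A) = x^5 - 30*x^4 + 360*x^3 - 2160*x^2 + 6480*x - 7776 = (x - 6)^5

Eigenvalues and multiplicities (the geometric multiplicity of λ is n − rank(A − λI), which equals the number of Jordan blocks for λ):
  λ = 6: algebraic multiplicity = 5, geometric multiplicity = 3

Determining the block sizes for each eigenvalue:
  λ = 6: with am = 5 and gm = 3, the partition is not yet determined (e.g. several partitions of 5 into 3 parts exist). Let N = A − (6)·I. Computing rank(N^1) = 2, rank(N^2) = 0; the number of blocks of size ≥ j is rank(N^{j−1}) − rank(N^j), giving [3, 2]. So we have 2 block(s) of size 2, 1 block(s) of size 1 → block sizes [2, 2, 1]

Assembling the blocks gives a Jordan form
J =
  [6, 1, 0, 0, 0]
  [0, 6, 0, 0, 0]
  [0, 0, 6, 1, 0]
  [0, 0, 0, 6, 0]
  [0, 0, 0, 0, 6]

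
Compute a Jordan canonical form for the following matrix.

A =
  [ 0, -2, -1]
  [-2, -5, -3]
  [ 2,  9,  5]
J_3(0)

The characteristic polynomial is
  det(x·I − A) = x^3

Eigenvalues and multiplicities (the geometric multiplicity of λ is n − rank(A − λI), which equals the number of Jordan blocks for λ):
  λ = 0: algebraic multiplicity = 3, geometric multiplicity = 1

Determining the block sizes for each eigenvalue:
  λ = 0: one block (gm = 1), so the single block has size am = 3 → block sizes [3]

Assembling the blocks gives a Jordan form
J =
  [0, 1, 0]
  [0, 0, 1]
  [0, 0, 0]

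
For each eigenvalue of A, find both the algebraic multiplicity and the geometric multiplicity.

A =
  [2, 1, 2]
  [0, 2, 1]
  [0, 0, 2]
λ = 2: alg = 3, geom = 1

Step 1 — factor the characteristic polynomial to read off the algebraic multiplicities:
  χ_A(x) = (x - 2)^3

Step 2 — compute geometric multiplicities via the rank-nullity identity g(λ) = n − rank(A − λI):
  rank(A − (2)·I) = 2, so dim ker(A − (2)·I) = n − 2 = 1

Summary:
  λ = 2: algebraic multiplicity = 3, geometric multiplicity = 1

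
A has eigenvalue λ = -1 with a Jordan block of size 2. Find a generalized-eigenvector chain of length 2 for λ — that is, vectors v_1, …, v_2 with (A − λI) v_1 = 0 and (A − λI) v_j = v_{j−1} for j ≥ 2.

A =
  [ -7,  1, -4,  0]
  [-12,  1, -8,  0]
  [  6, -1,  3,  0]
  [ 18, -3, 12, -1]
A Jordan chain for λ = -1 of length 2:
v_1 = (-6, -12, 6, 18)ᵀ
v_2 = (1, 0, 0, 0)ᵀ

Let N = A − (-1)·I. We want v_2 with N^2 v_2 = 0 but N^1 v_2 ≠ 0; then v_{j-1} := N · v_j for j = 2, …, 2.

Pick v_2 = (1, 0, 0, 0)ᵀ.
Then v_1 = N · v_2 = (-6, -12, 6, 18)ᵀ.

Sanity check: (A − (-1)·I) v_1 = (0, 0, 0, 0)ᵀ = 0. ✓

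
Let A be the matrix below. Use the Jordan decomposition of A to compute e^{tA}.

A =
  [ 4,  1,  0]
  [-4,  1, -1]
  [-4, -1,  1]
e^{tA} =
  [2*t*exp(2*t) + exp(2*t), t^2*exp(2*t)/2 + t*exp(2*t), -t^2*exp(2*t)/2]
  [-4*t*exp(2*t), -t^2*exp(2*t) - t*exp(2*t) + exp(2*t), t^2*exp(2*t) - t*exp(2*t)]
  [-4*t*exp(2*t), -t^2*exp(2*t) - t*exp(2*t), t^2*exp(2*t) - t*exp(2*t) + exp(2*t)]

Strategy: write A = P · J · P⁻¹ where J is a Jordan canonical form, so e^{tA} = P · e^{tJ} · P⁻¹, and e^{tJ} can be computed block-by-block.

A has Jordan form
J =
  [2, 1, 0]
  [0, 2, 1]
  [0, 0, 2]
(up to reordering of blocks).

Per-block formulas:
  For a 3×3 Jordan block J_3(2): exp(t · J_3(2)) = e^(2t)·(I + t·N + (t^2/2)·N^2), where N is the 3×3 nilpotent shift.

After assembling e^{tJ} and conjugating by P, we get:

e^{tA} =
  [2*t*exp(2*t) + exp(2*t), t^2*exp(2*t)/2 + t*exp(2*t), -t^2*exp(2*t)/2]
  [-4*t*exp(2*t), -t^2*exp(2*t) - t*exp(2*t) + exp(2*t), t^2*exp(2*t) - t*exp(2*t)]
  [-4*t*exp(2*t), -t^2*exp(2*t) - t*exp(2*t), t^2*exp(2*t) - t*exp(2*t) + exp(2*t)]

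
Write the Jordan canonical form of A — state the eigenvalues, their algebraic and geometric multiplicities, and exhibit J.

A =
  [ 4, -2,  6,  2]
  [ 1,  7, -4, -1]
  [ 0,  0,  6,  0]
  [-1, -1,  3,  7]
J_3(6) ⊕ J_1(6)

The characteristic polynomial is
  det(x·I − A) = x^4 - 24*x^3 + 216*x^2 - 864*x + 1296 = (x - 6)^4

Eigenvalues and multiplicities (the geometric multiplicity of λ is n − rank(A − λI), which equals the number of Jordan blocks for λ):
  λ = 6: algebraic multiplicity = 4, geometric multiplicity = 2

Determining the block sizes for each eigenvalue:
  λ = 6: with am = 4 and gm = 2, the partition is not yet determined (e.g. several partitions of 4 into 2 parts exist). Let N = A − (6)·I. Computing rank(N^1) = 2, rank(N^2) = 1, rank(N^3) = 0; the number of blocks of size ≥ j is rank(N^{j−1}) − rank(N^j), giving [2, 1, 1]. So we have 1 block(s) of size 3, 1 block(s) of size 1 → block sizes [3, 1]

Assembling the blocks gives a Jordan form
J =
  [6, 1, 0, 0]
  [0, 6, 1, 0]
  [0, 0, 6, 0]
  [0, 0, 0, 6]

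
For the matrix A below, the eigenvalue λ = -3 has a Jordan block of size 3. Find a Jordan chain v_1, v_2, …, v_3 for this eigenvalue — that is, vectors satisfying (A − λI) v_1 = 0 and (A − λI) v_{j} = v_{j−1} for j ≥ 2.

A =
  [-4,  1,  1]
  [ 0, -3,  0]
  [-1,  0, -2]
A Jordan chain for λ = -3 of length 3:
v_1 = (-1, 0, -1)ᵀ
v_2 = (1, 0, 0)ᵀ
v_3 = (0, 1, 0)ᵀ

Let N = A − (-3)·I. We want v_3 with N^3 v_3 = 0 but N^2 v_3 ≠ 0; then v_{j-1} := N · v_j for j = 3, …, 2.

Pick v_3 = (0, 1, 0)ᵀ.
Then v_2 = N · v_3 = (1, 0, 0)ᵀ.
Then v_1 = N · v_2 = (-1, 0, -1)ᵀ.

Sanity check: (A − (-3)·I) v_1 = (0, 0, 0)ᵀ = 0. ✓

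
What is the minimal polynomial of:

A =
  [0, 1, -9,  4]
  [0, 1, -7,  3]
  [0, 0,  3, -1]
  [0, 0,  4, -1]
x^4 - 3*x^3 + 3*x^2 - x

The characteristic polynomial is χ_A(x) = x*(x - 1)^3, so the eigenvalues are known. The minimal polynomial is
  m_A(x) = Π_λ (x − λ)^{k_λ}
where k_λ is the size of the *largest* Jordan block for λ (equivalently, the smallest k with (A − λI)^k v = 0 for every generalised eigenvector v of λ).

  λ = 0: largest Jordan block has size 1, contributing (x − 0)
  λ = 1: largest Jordan block has size 3, contributing (x − 1)^3

So m_A(x) = x*(x - 1)^3 = x^4 - 3*x^3 + 3*x^2 - x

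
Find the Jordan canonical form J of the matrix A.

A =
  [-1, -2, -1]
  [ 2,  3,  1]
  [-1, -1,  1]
J_3(1)

The characteristic polynomial is
  det(x·I − A) = x^3 - 3*x^2 + 3*x - 1 = (x - 1)^3

Eigenvalues and multiplicities (the geometric multiplicity of λ is n − rank(A − λI), which equals the number of Jordan blocks for λ):
  λ = 1: algebraic multiplicity = 3, geometric multiplicity = 1

Determining the block sizes for each eigenvalue:
  λ = 1: one block (gm = 1), so the single block has size am = 3 → block sizes [3]

Assembling the blocks gives a Jordan form
J =
  [1, 1, 0]
  [0, 1, 1]
  [0, 0, 1]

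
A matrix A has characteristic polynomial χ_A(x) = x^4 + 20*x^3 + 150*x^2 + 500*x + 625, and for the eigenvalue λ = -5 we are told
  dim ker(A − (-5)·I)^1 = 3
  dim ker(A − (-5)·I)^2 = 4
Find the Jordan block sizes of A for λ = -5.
Block sizes for λ = -5: [2, 1, 1]

From the dimensions of kernels of powers, the number of Jordan blocks of size at least j is d_j − d_{j−1} where d_j = dim ker(N^j) (with d_0 = 0). Computing the differences gives [3, 1].
The number of blocks of size exactly k is (#blocks of size ≥ k) − (#blocks of size ≥ k + 1), so the partition is: 2 block(s) of size 1, 1 block(s) of size 2.
In nonincreasing order the block sizes are [2, 1, 1].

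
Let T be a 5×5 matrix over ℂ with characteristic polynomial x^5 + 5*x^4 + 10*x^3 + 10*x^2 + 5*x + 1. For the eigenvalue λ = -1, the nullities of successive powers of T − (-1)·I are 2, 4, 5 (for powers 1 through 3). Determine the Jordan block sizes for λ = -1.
Block sizes for λ = -1: [3, 2]

From the dimensions of kernels of powers, the number of Jordan blocks of size at least j is d_j − d_{j−1} where d_j = dim ker(N^j) (with d_0 = 0). Computing the differences gives [2, 2, 1].
The number of blocks of size exactly k is (#blocks of size ≥ k) − (#blocks of size ≥ k + 1), so the partition is: 1 block(s) of size 2, 1 block(s) of size 3.
In nonincreasing order the block sizes are [3, 2].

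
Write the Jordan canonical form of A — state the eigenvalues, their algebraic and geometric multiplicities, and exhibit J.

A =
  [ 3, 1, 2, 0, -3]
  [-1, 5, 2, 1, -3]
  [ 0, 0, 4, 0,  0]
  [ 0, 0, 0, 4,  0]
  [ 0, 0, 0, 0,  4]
J_3(4) ⊕ J_1(4) ⊕ J_1(4)

The characteristic polynomial is
  det(x·I − A) = x^5 - 20*x^4 + 160*x^3 - 640*x^2 + 1280*x - 1024 = (x - 4)^5

Eigenvalues and multiplicities (the geometric multiplicity of λ is n − rank(A − λI), which equals the number of Jordan blocks for λ):
  λ = 4: algebraic multiplicity = 5, geometric multiplicity = 3

Determining the block sizes for each eigenvalue:
  λ = 4: with am = 5 and gm = 3, the partition is not yet determined (e.g. several partitions of 5 into 3 parts exist). Let N = A − (4)·I. Computing rank(N^1) = 2, rank(N^2) = 1, rank(N^3) = 0; the number of blocks of size ≥ j is rank(N^{j−1}) − rank(N^j), giving [3, 1, 1]. So we have 1 block(s) of size 3, 2 block(s) of size 1 → block sizes [3, 1, 1]

Assembling the blocks gives a Jordan form
J =
  [4, 1, 0, 0, 0]
  [0, 4, 1, 0, 0]
  [0, 0, 4, 0, 0]
  [0, 0, 0, 4, 0]
  [0, 0, 0, 0, 4]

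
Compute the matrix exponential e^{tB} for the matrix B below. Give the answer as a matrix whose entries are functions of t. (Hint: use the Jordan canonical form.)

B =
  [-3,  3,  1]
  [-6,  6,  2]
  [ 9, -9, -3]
e^{tB} =
  [1 - 3*t, 3*t, t]
  [-6*t, 6*t + 1, 2*t]
  [9*t, -9*t, 1 - 3*t]

Strategy: write B = P · J · P⁻¹ where J is a Jordan canonical form, so e^{tB} = P · e^{tJ} · P⁻¹, and e^{tJ} can be computed block-by-block.

B has Jordan form
J =
  [0, 1, 0]
  [0, 0, 0]
  [0, 0, 0]
(up to reordering of blocks).

Per-block formulas:
  For a 2×2 Jordan block J_2(0): exp(t · J_2(0)) = e^(0t)·(I + t·N), where N is the 2×2 nilpotent shift.
  For a 1×1 block at λ = 0: exp(t · [0]) = [e^(0t)].

After assembling e^{tJ} and conjugating by P, we get:

e^{tB} =
  [1 - 3*t, 3*t, t]
  [-6*t, 6*t + 1, 2*t]
  [9*t, -9*t, 1 - 3*t]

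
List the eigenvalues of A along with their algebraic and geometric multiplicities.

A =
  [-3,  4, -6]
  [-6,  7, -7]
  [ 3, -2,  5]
λ = 3: alg = 3, geom = 1

Step 1 — factor the characteristic polynomial to read off the algebraic multiplicities:
  χ_A(x) = (x - 3)^3

Step 2 — compute geometric multiplicities via the rank-nullity identity g(λ) = n − rank(A − λI):
  rank(A − (3)·I) = 2, so dim ker(A − (3)·I) = n − 2 = 1

Summary:
  λ = 3: algebraic multiplicity = 3, geometric multiplicity = 1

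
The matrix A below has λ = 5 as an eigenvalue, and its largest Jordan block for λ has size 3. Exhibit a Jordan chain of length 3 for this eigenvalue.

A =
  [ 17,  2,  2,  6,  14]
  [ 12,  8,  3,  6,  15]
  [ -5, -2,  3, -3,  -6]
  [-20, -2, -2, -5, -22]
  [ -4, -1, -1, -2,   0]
A Jordan chain for λ = 5 of length 3:
v_1 = (2, 3, -2, -2, -1)ᵀ
v_2 = (0, 0, 1, 0, 0)ᵀ
v_3 = (1, 0, 0, -2, 0)ᵀ

Let N = A − (5)·I. We want v_3 with N^3 v_3 = 0 but N^2 v_3 ≠ 0; then v_{j-1} := N · v_j for j = 3, …, 2.

Pick v_3 = (1, 0, 0, -2, 0)ᵀ.
Then v_2 = N · v_3 = (0, 0, 1, 0, 0)ᵀ.
Then v_1 = N · v_2 = (2, 3, -2, -2, -1)ᵀ.

Sanity check: (A − (5)·I) v_1 = (0, 0, 0, 0, 0)ᵀ = 0. ✓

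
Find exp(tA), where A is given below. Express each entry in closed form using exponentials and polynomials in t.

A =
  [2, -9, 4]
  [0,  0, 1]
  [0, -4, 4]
e^{tA} =
  [exp(2*t), t^2*exp(2*t) - 9*t*exp(2*t), -t^2*exp(2*t)/2 + 4*t*exp(2*t)]
  [0, -2*t*exp(2*t) + exp(2*t), t*exp(2*t)]
  [0, -4*t*exp(2*t), 2*t*exp(2*t) + exp(2*t)]

Strategy: write A = P · J · P⁻¹ where J is a Jordan canonical form, so e^{tA} = P · e^{tJ} · P⁻¹, and e^{tJ} can be computed block-by-block.

A has Jordan form
J =
  [2, 1, 0]
  [0, 2, 1]
  [0, 0, 2]
(up to reordering of blocks).

Per-block formulas:
  For a 3×3 Jordan block J_3(2): exp(t · J_3(2)) = e^(2t)·(I + t·N + (t^2/2)·N^2), where N is the 3×3 nilpotent shift.

After assembling e^{tJ} and conjugating by P, we get:

e^{tA} =
  [exp(2*t), t^2*exp(2*t) - 9*t*exp(2*t), -t^2*exp(2*t)/2 + 4*t*exp(2*t)]
  [0, -2*t*exp(2*t) + exp(2*t), t*exp(2*t)]
  [0, -4*t*exp(2*t), 2*t*exp(2*t) + exp(2*t)]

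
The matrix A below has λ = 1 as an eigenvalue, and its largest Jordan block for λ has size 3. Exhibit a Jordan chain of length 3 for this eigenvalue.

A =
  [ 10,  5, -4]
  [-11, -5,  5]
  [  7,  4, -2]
A Jordan chain for λ = 1 of length 3:
v_1 = (-2, 2, -2)ᵀ
v_2 = (9, -11, 7)ᵀ
v_3 = (1, 0, 0)ᵀ

Let N = A − (1)·I. We want v_3 with N^3 v_3 = 0 but N^2 v_3 ≠ 0; then v_{j-1} := N · v_j for j = 3, …, 2.

Pick v_3 = (1, 0, 0)ᵀ.
Then v_2 = N · v_3 = (9, -11, 7)ᵀ.
Then v_1 = N · v_2 = (-2, 2, -2)ᵀ.

Sanity check: (A − (1)·I) v_1 = (0, 0, 0)ᵀ = 0. ✓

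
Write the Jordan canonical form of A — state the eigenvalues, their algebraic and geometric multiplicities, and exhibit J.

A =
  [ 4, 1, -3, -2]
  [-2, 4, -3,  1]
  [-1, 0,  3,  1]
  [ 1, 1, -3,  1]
J_2(3) ⊕ J_2(3)

The characteristic polynomial is
  det(x·I − A) = x^4 - 12*x^3 + 54*x^2 - 108*x + 81 = (x - 3)^4

Eigenvalues and multiplicities (the geometric multiplicity of λ is n − rank(A − λI), which equals the number of Jordan blocks for λ):
  λ = 3: algebraic multiplicity = 4, geometric multiplicity = 2

Determining the block sizes for each eigenvalue:
  λ = 3: with am = 4 and gm = 2, the partition is not yet determined (e.g. several partitions of 4 into 2 parts exist). Let N = A − (3)·I. Computing rank(N^1) = 2, rank(N^2) = 0; the number of blocks of size ≥ j is rank(N^{j−1}) − rank(N^j), giving [2, 2]. So we have 2 block(s) of size 2 → block sizes [2, 2]

Assembling the blocks gives a Jordan form
J =
  [3, 1, 0, 0]
  [0, 3, 0, 0]
  [0, 0, 3, 1]
  [0, 0, 0, 3]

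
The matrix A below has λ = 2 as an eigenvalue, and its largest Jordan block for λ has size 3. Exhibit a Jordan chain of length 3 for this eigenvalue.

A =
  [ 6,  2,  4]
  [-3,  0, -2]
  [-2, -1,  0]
A Jordan chain for λ = 2 of length 3:
v_1 = (2, -2, -1)ᵀ
v_2 = (4, -3, -2)ᵀ
v_3 = (1, 0, 0)ᵀ

Let N = A − (2)·I. We want v_3 with N^3 v_3 = 0 but N^2 v_3 ≠ 0; then v_{j-1} := N · v_j for j = 3, …, 2.

Pick v_3 = (1, 0, 0)ᵀ.
Then v_2 = N · v_3 = (4, -3, -2)ᵀ.
Then v_1 = N · v_2 = (2, -2, -1)ᵀ.

Sanity check: (A − (2)·I) v_1 = (0, 0, 0)ᵀ = 0. ✓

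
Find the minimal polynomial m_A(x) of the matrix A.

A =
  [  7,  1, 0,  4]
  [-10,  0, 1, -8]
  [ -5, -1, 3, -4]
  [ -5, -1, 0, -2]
x^3 - 6*x^2 + 12*x - 8

The characteristic polynomial is χ_A(x) = (x - 2)^4, so the eigenvalues are known. The minimal polynomial is
  m_A(x) = Π_λ (x − λ)^{k_λ}
where k_λ is the size of the *largest* Jordan block for λ (equivalently, the smallest k with (A − λI)^k v = 0 for every generalised eigenvector v of λ).

  λ = 2: largest Jordan block has size 3, contributing (x − 2)^3

So m_A(x) = (x - 2)^3 = x^3 - 6*x^2 + 12*x - 8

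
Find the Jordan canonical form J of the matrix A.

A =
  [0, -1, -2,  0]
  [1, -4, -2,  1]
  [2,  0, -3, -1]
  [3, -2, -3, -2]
J_1(-3) ⊕ J_3(-2)

The characteristic polynomial is
  det(x·I − A) = x^4 + 9*x^3 + 30*x^2 + 44*x + 24 = (x + 2)^3*(x + 3)

Eigenvalues and multiplicities (the geometric multiplicity of λ is n − rank(A − λI), which equals the number of Jordan blocks for λ):
  λ = -3: algebraic multiplicity = 1, geometric multiplicity = 1
  λ = -2: algebraic multiplicity = 3, geometric multiplicity = 1

Determining the block sizes for each eigenvalue:
  λ = -3: one block (gm = 1), so the single block has size am = 1 → block sizes [1]
  λ = -2: one block (gm = 1), so the single block has size am = 3 → block sizes [3]

Assembling the blocks gives a Jordan form
J =
  [-3,  0,  0,  0]
  [ 0, -2,  1,  0]
  [ 0,  0, -2,  1]
  [ 0,  0,  0, -2]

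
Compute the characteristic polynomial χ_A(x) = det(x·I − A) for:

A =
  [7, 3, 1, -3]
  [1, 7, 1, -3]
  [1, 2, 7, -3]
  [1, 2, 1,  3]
x^4 - 24*x^3 + 216*x^2 - 864*x + 1296

Expanding det(x·I − A) (e.g. by cofactor expansion or by noting that A is similar to its Jordan form J, which has the same characteristic polynomial as A) gives
  χ_A(x) = x^4 - 24*x^3 + 216*x^2 - 864*x + 1296
which factors as (x - 6)^4. The eigenvalues (with algebraic multiplicities) are λ = 6 with multiplicity 4.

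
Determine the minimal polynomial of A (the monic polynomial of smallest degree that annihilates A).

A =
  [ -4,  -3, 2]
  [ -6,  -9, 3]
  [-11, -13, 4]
x^3 + 9*x^2 + 27*x + 27

The characteristic polynomial is χ_A(x) = (x + 3)^3, so the eigenvalues are known. The minimal polynomial is
  m_A(x) = Π_λ (x − λ)^{k_λ}
where k_λ is the size of the *largest* Jordan block for λ (equivalently, the smallest k with (A − λI)^k v = 0 for every generalised eigenvector v of λ).

  λ = -3: largest Jordan block has size 3, contributing (x + 3)^3

So m_A(x) = (x + 3)^3 = x^3 + 9*x^2 + 27*x + 27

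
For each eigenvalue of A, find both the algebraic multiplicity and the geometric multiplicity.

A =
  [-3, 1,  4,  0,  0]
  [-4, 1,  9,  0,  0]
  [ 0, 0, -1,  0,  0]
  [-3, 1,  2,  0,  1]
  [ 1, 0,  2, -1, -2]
λ = -1: alg = 5, geom = 2

Step 1 — factor the characteristic polynomial to read off the algebraic multiplicities:
  χ_A(x) = (x + 1)^5

Step 2 — compute geometric multiplicities via the rank-nullity identity g(λ) = n − rank(A − λI):
  rank(A − (-1)·I) = 3, so dim ker(A − (-1)·I) = n − 3 = 2

Summary:
  λ = -1: algebraic multiplicity = 5, geometric multiplicity = 2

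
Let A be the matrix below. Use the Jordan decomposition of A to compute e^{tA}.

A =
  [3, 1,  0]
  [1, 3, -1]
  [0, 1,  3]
e^{tA} =
  [t^2*exp(3*t)/2 + exp(3*t), t*exp(3*t), -t^2*exp(3*t)/2]
  [t*exp(3*t), exp(3*t), -t*exp(3*t)]
  [t^2*exp(3*t)/2, t*exp(3*t), -t^2*exp(3*t)/2 + exp(3*t)]

Strategy: write A = P · J · P⁻¹ where J is a Jordan canonical form, so e^{tA} = P · e^{tJ} · P⁻¹, and e^{tJ} can be computed block-by-block.

A has Jordan form
J =
  [3, 1, 0]
  [0, 3, 1]
  [0, 0, 3]
(up to reordering of blocks).

Per-block formulas:
  For a 3×3 Jordan block J_3(3): exp(t · J_3(3)) = e^(3t)·(I + t·N + (t^2/2)·N^2), where N is the 3×3 nilpotent shift.

After assembling e^{tJ} and conjugating by P, we get:

e^{tA} =
  [t^2*exp(3*t)/2 + exp(3*t), t*exp(3*t), -t^2*exp(3*t)/2]
  [t*exp(3*t), exp(3*t), -t*exp(3*t)]
  [t^2*exp(3*t)/2, t*exp(3*t), -t^2*exp(3*t)/2 + exp(3*t)]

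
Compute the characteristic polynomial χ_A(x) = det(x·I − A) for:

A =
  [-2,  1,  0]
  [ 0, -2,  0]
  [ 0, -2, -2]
x^3 + 6*x^2 + 12*x + 8

Expanding det(x·I − A) (e.g. by cofactor expansion or by noting that A is similar to its Jordan form J, which has the same characteristic polynomial as A) gives
  χ_A(x) = x^3 + 6*x^2 + 12*x + 8
which factors as (x + 2)^3. The eigenvalues (with algebraic multiplicities) are λ = -2 with multiplicity 3.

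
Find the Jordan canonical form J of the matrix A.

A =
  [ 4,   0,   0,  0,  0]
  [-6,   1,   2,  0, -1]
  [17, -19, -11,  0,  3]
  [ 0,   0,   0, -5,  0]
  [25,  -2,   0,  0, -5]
J_3(-5) ⊕ J_1(-5) ⊕ J_1(4)

The characteristic polynomial is
  det(x·I − A) = x^5 + 16*x^4 + 70*x^3 - 100*x^2 - 1375*x - 2500 = (x - 4)*(x + 5)^4

Eigenvalues and multiplicities (the geometric multiplicity of λ is n − rank(A − λI), which equals the number of Jordan blocks for λ):
  λ = -5: algebraic multiplicity = 4, geometric multiplicity = 2
  λ = 4: algebraic multiplicity = 1, geometric multiplicity = 1

Determining the block sizes for each eigenvalue:
  λ = -5: with am = 4 and gm = 2, the partition is not yet determined (e.g. several partitions of 4 into 2 parts exist). Let N = A − (-5)·I. Computing rank(N^1) = 3, rank(N^2) = 2, rank(N^3) = 1; the number of blocks of size ≥ j is rank(N^{j−1}) − rank(N^j), giving [2, 1, 1]. So we have 1 block(s) of size 3, 1 block(s) of size 1 → block sizes [3, 1]
  λ = 4: one block (gm = 1), so the single block has size am = 1 → block sizes [1]

Assembling the blocks gives a Jordan form
J =
  [-5,  1,  0,  0, 0]
  [ 0, -5,  1,  0, 0]
  [ 0,  0, -5,  0, 0]
  [ 0,  0,  0, -5, 0]
  [ 0,  0,  0,  0, 4]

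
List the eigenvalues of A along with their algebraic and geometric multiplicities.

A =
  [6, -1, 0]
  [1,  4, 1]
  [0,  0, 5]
λ = 5: alg = 3, geom = 1

Step 1 — factor the characteristic polynomial to read off the algebraic multiplicities:
  χ_A(x) = (x - 5)^3

Step 2 — compute geometric multiplicities via the rank-nullity identity g(λ) = n − rank(A − λI):
  rank(A − (5)·I) = 2, so dim ker(A − (5)·I) = n − 2 = 1

Summary:
  λ = 5: algebraic multiplicity = 3, geometric multiplicity = 1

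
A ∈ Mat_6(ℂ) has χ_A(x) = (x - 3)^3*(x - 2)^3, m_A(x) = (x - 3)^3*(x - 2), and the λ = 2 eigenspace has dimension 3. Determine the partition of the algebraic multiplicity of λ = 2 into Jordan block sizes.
Block sizes for λ = 2: [1, 1, 1]

Step 1 — from the characteristic polynomial, algebraic multiplicity of λ = 2 is 3. From dim ker(A − (2)·I) = 3, there are exactly 3 Jordan blocks for λ = 2.
Step 2 — from the minimal polynomial, the factor (x − 2) tells us the largest block for λ = 2 has size 1.
Step 3 — with total size 3, 3 blocks, and largest block 1, the block sizes (in nonincreasing order) are [1, 1, 1].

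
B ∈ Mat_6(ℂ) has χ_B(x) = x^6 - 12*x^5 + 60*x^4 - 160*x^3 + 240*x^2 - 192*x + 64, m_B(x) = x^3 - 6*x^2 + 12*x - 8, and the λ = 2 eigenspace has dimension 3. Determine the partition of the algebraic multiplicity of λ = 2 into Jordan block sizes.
Block sizes for λ = 2: [3, 2, 1]

Step 1 — from the characteristic polynomial, algebraic multiplicity of λ = 2 is 6. From dim ker(B − (2)·I) = 3, there are exactly 3 Jordan blocks for λ = 2.
Step 2 — from the minimal polynomial, the factor (x − 2)^3 tells us the largest block for λ = 2 has size 3.
Step 3 — with total size 6, 3 blocks, and largest block 3, the block sizes (in nonincreasing order) are [3, 2, 1].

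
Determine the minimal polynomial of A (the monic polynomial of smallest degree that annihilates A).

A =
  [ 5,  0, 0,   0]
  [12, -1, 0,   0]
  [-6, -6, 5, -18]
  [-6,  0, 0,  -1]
x^2 - 4*x - 5

The characteristic polynomial is χ_A(x) = (x - 5)^2*(x + 1)^2, so the eigenvalues are known. The minimal polynomial is
  m_A(x) = Π_λ (x − λ)^{k_λ}
where k_λ is the size of the *largest* Jordan block for λ (equivalently, the smallest k with (A − λI)^k v = 0 for every generalised eigenvector v of λ).

  λ = -1: largest Jordan block has size 1, contributing (x + 1)
  λ = 5: largest Jordan block has size 1, contributing (x − 5)

So m_A(x) = (x - 5)*(x + 1) = x^2 - 4*x - 5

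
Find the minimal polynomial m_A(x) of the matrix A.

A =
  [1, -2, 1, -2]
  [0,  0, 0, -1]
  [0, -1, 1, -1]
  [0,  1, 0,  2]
x^3 - 3*x^2 + 3*x - 1

The characteristic polynomial is χ_A(x) = (x - 1)^4, so the eigenvalues are known. The minimal polynomial is
  m_A(x) = Π_λ (x − λ)^{k_λ}
where k_λ is the size of the *largest* Jordan block for λ (equivalently, the smallest k with (A − λI)^k v = 0 for every generalised eigenvector v of λ).

  λ = 1: largest Jordan block has size 3, contributing (x − 1)^3

So m_A(x) = (x - 1)^3 = x^3 - 3*x^2 + 3*x - 1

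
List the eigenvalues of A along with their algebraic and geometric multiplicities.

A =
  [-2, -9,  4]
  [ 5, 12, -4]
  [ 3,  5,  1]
λ = 3: alg = 2, geom = 1; λ = 5: alg = 1, geom = 1

Step 1 — factor the characteristic polynomial to read off the algebraic multiplicities:
  χ_A(x) = (x - 5)*(x - 3)^2

Step 2 — compute geometric multiplicities via the rank-nullity identity g(λ) = n − rank(A − λI):
  rank(A − (3)·I) = 2, so dim ker(A − (3)·I) = n − 2 = 1
  rank(A − (5)·I) = 2, so dim ker(A − (5)·I) = n − 2 = 1

Summary:
  λ = 3: algebraic multiplicity = 2, geometric multiplicity = 1
  λ = 5: algebraic multiplicity = 1, geometric multiplicity = 1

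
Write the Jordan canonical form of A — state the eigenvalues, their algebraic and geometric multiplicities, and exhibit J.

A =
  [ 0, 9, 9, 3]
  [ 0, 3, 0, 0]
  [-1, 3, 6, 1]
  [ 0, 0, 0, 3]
J_2(3) ⊕ J_1(3) ⊕ J_1(3)

The characteristic polynomial is
  det(x·I − A) = x^4 - 12*x^3 + 54*x^2 - 108*x + 81 = (x - 3)^4

Eigenvalues and multiplicities (the geometric multiplicity of λ is n − rank(A − λI), which equals the number of Jordan blocks for λ):
  λ = 3: algebraic multiplicity = 4, geometric multiplicity = 3

Determining the block sizes for each eigenvalue:
  λ = 3: 3 blocks summing to 4 forces exactly one block of size 2 and the rest size 1 → block sizes [2, 1, 1]

Assembling the blocks gives a Jordan form
J =
  [3, 1, 0, 0]
  [0, 3, 0, 0]
  [0, 0, 3, 0]
  [0, 0, 0, 3]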